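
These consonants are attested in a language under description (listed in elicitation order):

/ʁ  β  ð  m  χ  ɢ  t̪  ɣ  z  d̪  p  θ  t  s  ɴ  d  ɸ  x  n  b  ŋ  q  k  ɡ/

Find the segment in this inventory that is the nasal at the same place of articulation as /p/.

/m/

/p/ is a voiceless bilabial stop.
The nasal at the same place is a bilabial nasal — in this inventory, /m/.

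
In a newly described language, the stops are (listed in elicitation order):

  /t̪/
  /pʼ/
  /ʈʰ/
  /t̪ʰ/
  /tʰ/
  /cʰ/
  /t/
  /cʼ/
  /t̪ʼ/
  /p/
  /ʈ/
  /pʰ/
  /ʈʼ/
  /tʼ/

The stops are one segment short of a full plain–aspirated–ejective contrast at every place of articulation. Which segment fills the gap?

bilabial: plain /p/, aspirated /pʰ/, ejective /pʼ/.
dental: plain /t̪/, aspirated /t̪ʰ/, ejective /t̪ʼ/.
alveolar: plain /t/, aspirated /tʰ/, ejective /tʼ/.
retroflex: plain /ʈ/, aspirated /ʈʰ/, ejective /ʈʼ/.
palatal: plain —, aspirated /cʰ/, ejective /cʼ/.
The palatal row has no plain member, so the gap is the plain palatal stop /c/.

/c/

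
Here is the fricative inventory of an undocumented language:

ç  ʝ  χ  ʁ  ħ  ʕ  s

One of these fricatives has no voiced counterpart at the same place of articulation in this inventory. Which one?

/s/

Palatal: /ç/ ~ /ʝ/
Uvular: /χ/ ~ /ʁ/
Pharyngeal: /ħ/ ~ /ʕ/
Alveolar: only /s/ (voiceless); no voiced partner.
So /s/ is the unpaired segment.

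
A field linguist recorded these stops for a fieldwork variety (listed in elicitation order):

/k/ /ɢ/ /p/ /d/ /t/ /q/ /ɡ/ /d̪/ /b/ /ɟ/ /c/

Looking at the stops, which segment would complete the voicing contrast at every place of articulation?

Voiceless: /p/ (bilabial), /t/ (alveolar), /c/ (palatal), /k/ (velar), /q/ (uvular).
Voiced: /b/ (bilabial), /d̪/ (dental), /d/ (alveolar), /ɟ/ (palatal), /ɡ/ (velar), /ɢ/ (uvular).
The dental row has no voiceless member, so the gap is the voiceless dental stop /t̪/.

/t̪/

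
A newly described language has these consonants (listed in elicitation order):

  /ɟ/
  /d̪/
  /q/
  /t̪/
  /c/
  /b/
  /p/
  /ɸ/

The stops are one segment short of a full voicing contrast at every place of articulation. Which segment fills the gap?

/ɢ/

bilabial: voiceless /p/, voiced /b/.
dental: voiceless /t̪/, voiced /d̪/.
palatal: voiceless /c/, voiced /ɟ/.
uvular: voiceless /q/, voiced —.
The uvular row has no voiced member, so the gap is the voiced uvular stop /ɢ/.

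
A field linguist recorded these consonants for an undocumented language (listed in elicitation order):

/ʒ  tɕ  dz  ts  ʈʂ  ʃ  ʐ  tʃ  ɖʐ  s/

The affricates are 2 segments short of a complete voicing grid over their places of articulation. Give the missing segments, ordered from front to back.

Voiceless: /ts/ (alveolar), /tʃ/ (postalveolar), /ʈʂ/ (retroflex), /tɕ/ (alveolo-palatal).
Voiced: /dz/ (alveolar), /ɖʐ/ (retroflex).
Gaps, from front to back: postalveolar lacks voiced (/dʒ/); alveolo-palatal lacks voiced (/dʑ/).

/dʒ/, /dʑ/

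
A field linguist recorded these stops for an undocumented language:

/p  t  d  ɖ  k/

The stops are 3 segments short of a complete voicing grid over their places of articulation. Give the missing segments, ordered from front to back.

/b/, /ʈ/, /ɡ/

Voiceless: /p/ (bilabial), /t/ (alveolar), /k/ (velar).
Voiced: /d/ (alveolar), /ɖ/ (retroflex).
Gaps, from front to back: bilabial lacks voiced (/b/); retroflex lacks voiceless (/ʈ/); velar lacks voiced (/ɡ/).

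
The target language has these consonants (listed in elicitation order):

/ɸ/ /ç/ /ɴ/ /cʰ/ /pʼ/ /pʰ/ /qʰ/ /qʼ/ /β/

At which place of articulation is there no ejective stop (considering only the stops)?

palatal

bilabial: aspirated /pʰ/, ejective /pʼ/.
palatal: aspirated /cʰ/, ejective —.
uvular: aspirated /qʰ/, ejective /qʼ/.
Every place of articulation has an ejective member except palatal, where /cʼ/ would be expected.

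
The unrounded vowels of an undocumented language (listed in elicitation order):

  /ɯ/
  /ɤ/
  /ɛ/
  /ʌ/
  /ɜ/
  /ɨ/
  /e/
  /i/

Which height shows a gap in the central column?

height            front     central   back    
high              i         ɨ         ɯ       
high-mid          e         —         ɤ       
low-mid           ɛ         ɜ         ʌ       
Every height has a central member except high-mid, where /ɘ/ would be expected.

high-mid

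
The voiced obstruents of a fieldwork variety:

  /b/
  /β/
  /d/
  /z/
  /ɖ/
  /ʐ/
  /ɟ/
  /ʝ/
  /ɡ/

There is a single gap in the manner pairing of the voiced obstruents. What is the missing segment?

place of articulation  stop      fricative
bilabial          b         β       
alveolar          d         z       
retroflex         ɖ         ʐ       
palatal           ɟ         ʝ       
velar             ɡ         —       
The velar row has no fricative member, so the gap is the velar fricative /ɣ/.

/ɣ/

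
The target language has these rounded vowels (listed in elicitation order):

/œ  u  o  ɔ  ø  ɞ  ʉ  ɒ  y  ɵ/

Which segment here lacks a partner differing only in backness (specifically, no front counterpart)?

/ɒ/

High: /y/ ~ /ʉ/ ~ /u/
High-mid: /ø/ ~ /ɵ/ ~ /o/
Low-mid: /œ/ ~ /ɞ/ ~ /ɔ/
Low: only /ɒ/ (back); no front partner.
So /ɒ/ is the unpaired segment.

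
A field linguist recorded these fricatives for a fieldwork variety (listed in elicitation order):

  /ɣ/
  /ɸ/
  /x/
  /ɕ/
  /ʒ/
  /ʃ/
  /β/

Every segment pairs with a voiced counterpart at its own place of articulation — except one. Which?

Bilabial: /ɸ/ ~ /β/
Postalveolar: /ʃ/ ~ /ʒ/
Velar: /x/ ~ /ɣ/
Alveolo-palatal: only /ɕ/ (voiceless); no voiced partner.
So /ɕ/ is the unpaired segment.

/ɕ/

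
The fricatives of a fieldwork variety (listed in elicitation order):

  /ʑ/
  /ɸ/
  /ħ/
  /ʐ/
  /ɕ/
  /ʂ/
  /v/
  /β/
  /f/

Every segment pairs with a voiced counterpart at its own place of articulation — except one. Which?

/ħ/

Bilabial: /ɸ/ ~ /β/
Labiodental: /f/ ~ /v/
Retroflex: /ʂ/ ~ /ʐ/
Alveolo-palatal: /ɕ/ ~ /ʑ/
Pharyngeal: only /ħ/ (voiceless); no voiced partner.
So /ħ/ is the unpaired segment.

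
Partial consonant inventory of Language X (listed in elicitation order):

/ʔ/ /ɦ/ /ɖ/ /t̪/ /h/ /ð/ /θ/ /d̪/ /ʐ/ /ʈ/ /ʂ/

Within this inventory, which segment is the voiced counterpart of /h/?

/h/ is a voiceless glottal fricative.
The voiced counterpart is a voiced glottal fricative — in this inventory, /ɦ/.

/ɦ/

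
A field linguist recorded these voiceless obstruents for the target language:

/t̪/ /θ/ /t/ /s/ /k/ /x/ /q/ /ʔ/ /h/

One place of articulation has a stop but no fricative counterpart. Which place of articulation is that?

uvular

dental: stop /t̪/, fricative /θ/.
alveolar: stop /t/, fricative /s/.
velar: stop /k/, fricative /x/.
uvular: stop /q/, fricative —.
glottal: stop /ʔ/, fricative /h/.
Every place of articulation has a fricative member except uvular, where /χ/ would be expected.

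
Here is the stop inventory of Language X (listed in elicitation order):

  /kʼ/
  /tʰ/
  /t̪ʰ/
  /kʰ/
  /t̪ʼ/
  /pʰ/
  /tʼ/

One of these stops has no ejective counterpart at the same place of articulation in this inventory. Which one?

/pʰ/

Dental: /t̪ʰ/ ~ /t̪ʼ/
Alveolar: /tʰ/ ~ /tʼ/
Velar: /kʰ/ ~ /kʼ/
Bilabial: only /pʰ/ (aspirated); no ejective partner.
So /pʰ/ is the unpaired segment.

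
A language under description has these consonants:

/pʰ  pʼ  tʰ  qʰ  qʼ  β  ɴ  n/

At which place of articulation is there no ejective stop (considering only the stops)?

place of articulation  aspirated  ejective
bilabial          pʰ        pʼ      
alveolar          tʰ        —       
uvular            qʰ        qʼ      
Every place of articulation has an ejective member except alveolar, where /tʼ/ would be expected.

alveolar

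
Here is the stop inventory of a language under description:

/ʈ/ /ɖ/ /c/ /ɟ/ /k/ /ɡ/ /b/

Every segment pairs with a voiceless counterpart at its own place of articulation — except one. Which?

/b/

Retroflex: /ʈ/ ~ /ɖ/
Palatal: /c/ ~ /ɟ/
Velar: /k/ ~ /ɡ/
Bilabial: only /b/ (voiced); no voiceless partner.
So /b/ is the unpaired segment.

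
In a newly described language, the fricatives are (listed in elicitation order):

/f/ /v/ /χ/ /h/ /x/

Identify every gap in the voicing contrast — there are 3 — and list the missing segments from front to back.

/ɣ/, /ʁ/, /ɦ/

labiodental: voiceless /f/, voiced /v/.
velar: voiceless /x/, voiced —.
uvular: voiceless /χ/, voiced —.
glottal: voiceless /h/, voiced —.
Gaps, from front to back: velar lacks voiced (/ɣ/); uvular lacks voiced (/ʁ/); glottal lacks voiced (/ɦ/).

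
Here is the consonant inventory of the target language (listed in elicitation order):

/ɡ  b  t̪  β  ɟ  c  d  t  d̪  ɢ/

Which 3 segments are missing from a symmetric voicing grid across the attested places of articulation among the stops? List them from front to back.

/p/, /k/, /q/

Voiceless: /t̪/ (dental), /t/ (alveolar), /c/ (palatal).
Voiced: /b/ (bilabial), /d̪/ (dental), /d/ (alveolar), /ɟ/ (palatal), /ɡ/ (velar), /ɢ/ (uvular).
Gaps, from front to back: bilabial lacks voiceless (/p/); velar lacks voiceless (/k/); uvular lacks voiceless (/q/).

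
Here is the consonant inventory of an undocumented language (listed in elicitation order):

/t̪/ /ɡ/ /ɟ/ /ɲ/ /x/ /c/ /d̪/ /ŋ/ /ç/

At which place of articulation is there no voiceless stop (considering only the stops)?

velar

Voiceless: /t̪/ (dental), /c/ (palatal).
Voiced: /d̪/ (dental), /ɟ/ (palatal), /ɡ/ (velar).
Every place of articulation has a voiceless member except velar, where /k/ would be expected.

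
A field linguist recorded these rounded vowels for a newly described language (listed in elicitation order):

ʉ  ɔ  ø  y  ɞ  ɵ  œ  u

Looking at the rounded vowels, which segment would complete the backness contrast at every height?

height            front     central   back    
high              y         ʉ         u       
high-mid          ø         ɵ         —       
low-mid           œ         ɞ         ɔ       
The high-mid row has no back member, so the gap is the high-mid back rounded vowel /o/.

/o/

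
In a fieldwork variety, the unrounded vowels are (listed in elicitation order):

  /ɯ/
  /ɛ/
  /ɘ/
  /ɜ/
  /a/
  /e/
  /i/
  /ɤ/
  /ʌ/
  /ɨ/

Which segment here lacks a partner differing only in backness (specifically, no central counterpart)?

High: /i/ ~ /ɨ/ ~ /ɯ/
High-mid: /e/ ~ /ɘ/ ~ /ɤ/
Low-mid: /ɛ/ ~ /ɜ/ ~ /ʌ/
Low: only /a/ (front); no central partner.
So /a/ is the unpaired segment.

/a/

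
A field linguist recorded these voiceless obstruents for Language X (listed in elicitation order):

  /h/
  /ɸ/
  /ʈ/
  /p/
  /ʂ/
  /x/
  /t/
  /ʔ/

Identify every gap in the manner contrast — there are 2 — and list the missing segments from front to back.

Stop: /p/ (bilabial), /t/ (alveolar), /ʈ/ (retroflex), /ʔ/ (glottal).
Fricative: /ɸ/ (bilabial), /ʂ/ (retroflex), /x/ (velar), /h/ (glottal).
Gaps, from front to back: alveolar lacks fricative (/s/); velar lacks stop (/k/).

/s/, /k/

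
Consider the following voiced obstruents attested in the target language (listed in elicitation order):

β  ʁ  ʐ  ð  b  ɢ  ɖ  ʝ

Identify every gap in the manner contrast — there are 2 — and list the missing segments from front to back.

/d̪/, /ɟ/

bilabial: stop /b/, fricative /β/.
dental: stop —, fricative /ð/.
retroflex: stop /ɖ/, fricative /ʐ/.
palatal: stop —, fricative /ʝ/.
uvular: stop /ɢ/, fricative /ʁ/.
Gaps, from front to back: dental lacks stop (/d̪/); palatal lacks stop (/ɟ/).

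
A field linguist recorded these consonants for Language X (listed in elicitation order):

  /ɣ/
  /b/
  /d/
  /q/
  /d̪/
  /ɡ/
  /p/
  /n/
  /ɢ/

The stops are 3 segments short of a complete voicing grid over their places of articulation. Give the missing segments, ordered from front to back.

place of articulation  voiceless  voiced  
bilabial          p         b       
dental            —         d̪      
alveolar          —         d       
velar             —         ɡ       
uvular            q         ɢ       
Gaps, from front to back: dental lacks voiceless (/t̪/); alveolar lacks voiceless (/t/); velar lacks voiceless (/k/).

/t̪/, /t/, /k/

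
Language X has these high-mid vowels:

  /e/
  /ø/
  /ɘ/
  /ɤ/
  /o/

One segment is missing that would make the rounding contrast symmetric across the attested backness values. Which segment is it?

/ɵ/

Unrounded: /e/ (front), /ɘ/ (central), /ɤ/ (back).
Rounded: /ø/ (front), /o/ (back).
The central row has no rounded member, so the gap is the central rounded vowel /ɵ/.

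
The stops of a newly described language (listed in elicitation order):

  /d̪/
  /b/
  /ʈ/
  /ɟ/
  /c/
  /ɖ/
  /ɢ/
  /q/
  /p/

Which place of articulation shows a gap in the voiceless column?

place of articulation  voiceless  voiced  
bilabial          p         b       
dental            —         d̪      
retroflex         ʈ         ɖ       
palatal           c         ɟ       
uvular            q         ɢ       
Every place of articulation has a voiceless member except dental, where /t̪/ would be expected.

dental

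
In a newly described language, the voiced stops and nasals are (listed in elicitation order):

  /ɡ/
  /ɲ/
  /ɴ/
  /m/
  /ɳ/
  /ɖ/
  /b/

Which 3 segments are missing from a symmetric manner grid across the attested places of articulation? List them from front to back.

/ɟ/, /ŋ/, /ɢ/

bilabial: oral stop /b/, nasal /m/.
retroflex: oral stop /ɖ/, nasal /ɳ/.
palatal: oral stop —, nasal /ɲ/.
velar: oral stop /ɡ/, nasal —.
uvular: oral stop —, nasal /ɴ/.
Gaps, from front to back: palatal lacks oral stop (/ɟ/); velar lacks nasal (/ŋ/); uvular lacks oral stop (/ɢ/).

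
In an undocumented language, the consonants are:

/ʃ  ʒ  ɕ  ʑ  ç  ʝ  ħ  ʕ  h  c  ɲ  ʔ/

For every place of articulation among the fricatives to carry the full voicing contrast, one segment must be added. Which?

place of articulation  voiceless  voiced  
postalveolar      ʃ         ʒ       
alveolo-palatal   ɕ         ʑ       
palatal           ç         ʝ       
pharyngeal        ħ         ʕ       
glottal           h         —       
The glottal row has no voiced member, so the gap is the voiced glottal fricative /ɦ/.

/ɦ/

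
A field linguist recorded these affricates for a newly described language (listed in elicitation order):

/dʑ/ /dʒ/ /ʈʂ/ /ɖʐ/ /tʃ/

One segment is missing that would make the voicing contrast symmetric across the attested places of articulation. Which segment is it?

/tɕ/

postalveolar: voiceless /tʃ/, voiced /dʒ/.
retroflex: voiceless /ʈʂ/, voiced /ɖʐ/.
alveolo-palatal: voiceless —, voiced /dʑ/.
The alveolo-palatal row has no voiceless member, so the gap is the voiceless alveolo-palatal affricate /tɕ/.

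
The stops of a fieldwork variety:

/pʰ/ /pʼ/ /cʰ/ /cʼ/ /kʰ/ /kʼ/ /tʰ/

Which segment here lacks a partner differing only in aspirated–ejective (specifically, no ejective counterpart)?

Bilabial: /pʰ/ ~ /pʼ/
Palatal: /cʰ/ ~ /cʼ/
Velar: /kʰ/ ~ /kʼ/
Alveolar: only /tʰ/ (aspirated); no ejective partner.
So /tʰ/ is the unpaired segment.

/tʰ/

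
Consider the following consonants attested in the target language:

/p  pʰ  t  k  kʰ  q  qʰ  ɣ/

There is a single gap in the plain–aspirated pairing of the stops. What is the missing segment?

/tʰ/

bilabial: plain /p/, aspirated /pʰ/.
alveolar: plain /t/, aspirated —.
velar: plain /k/, aspirated /kʰ/.
uvular: plain /q/, aspirated /qʰ/.
The alveolar row has no aspirated member, so the gap is the aspirated alveolar stop /tʰ/.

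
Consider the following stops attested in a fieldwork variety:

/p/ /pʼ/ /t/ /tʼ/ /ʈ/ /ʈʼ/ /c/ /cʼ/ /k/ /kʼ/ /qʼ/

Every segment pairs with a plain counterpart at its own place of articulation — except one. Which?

Bilabial: /p/ ~ /pʼ/
Alveolar: /t/ ~ /tʼ/
Retroflex: /ʈ/ ~ /ʈʼ/
Palatal: /c/ ~ /cʼ/
Velar: /k/ ~ /kʼ/
Uvular: only /qʼ/ (ejective); no plain partner.
So /qʼ/ is the unpaired segment.

/qʼ/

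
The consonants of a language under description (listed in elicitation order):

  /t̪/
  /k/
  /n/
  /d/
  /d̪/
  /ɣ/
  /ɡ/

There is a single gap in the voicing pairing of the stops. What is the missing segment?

dental: voiceless /t̪/, voiced /d̪/.
alveolar: voiceless —, voiced /d/.
velar: voiceless /k/, voiced /ɡ/.
The alveolar row has no voiceless member, so the gap is the voiceless alveolar stop /t/.

/t/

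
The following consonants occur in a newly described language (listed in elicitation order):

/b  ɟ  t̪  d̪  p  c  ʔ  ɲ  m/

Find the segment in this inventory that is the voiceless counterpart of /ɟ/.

/c/

/ɟ/ is a voiced palatal stop.
The voiceless counterpart is a voiceless palatal stop — in this inventory, /c/.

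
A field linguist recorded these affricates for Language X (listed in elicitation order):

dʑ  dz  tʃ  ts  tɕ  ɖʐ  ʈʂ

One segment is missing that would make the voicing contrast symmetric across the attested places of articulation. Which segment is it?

place of articulation  voiceless  voiced  
alveolar          ts        dz      
postalveolar      tʃ        —       
retroflex         ʈʂ        ɖʐ      
alveolo-palatal   tɕ        dʑ      
The postalveolar row has no voiced member, so the gap is the voiced postalveolar affricate /dʒ/.

/dʒ/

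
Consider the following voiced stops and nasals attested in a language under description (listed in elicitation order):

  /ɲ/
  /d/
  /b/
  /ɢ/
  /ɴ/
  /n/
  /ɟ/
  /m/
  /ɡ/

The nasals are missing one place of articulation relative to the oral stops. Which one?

Oral stop: /b/ (bilabial), /d/ (alveolar), /ɟ/ (palatal), /ɡ/ (velar), /ɢ/ (uvular).
Nasal: /m/ (bilabial), /n/ (alveolar), /ɲ/ (palatal), /ɴ/ (uvular).
Every place of articulation has a nasal member except velar, where /ŋ/ would be expected.

velar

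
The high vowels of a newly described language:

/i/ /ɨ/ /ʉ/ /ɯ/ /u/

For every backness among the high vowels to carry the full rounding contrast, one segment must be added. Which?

/y/

backness          unrounded  rounded 
front             i         —       
central           ɨ         ʉ       
back              ɯ         u       
The front row has no rounded member, so the gap is the front rounded vowel /y/.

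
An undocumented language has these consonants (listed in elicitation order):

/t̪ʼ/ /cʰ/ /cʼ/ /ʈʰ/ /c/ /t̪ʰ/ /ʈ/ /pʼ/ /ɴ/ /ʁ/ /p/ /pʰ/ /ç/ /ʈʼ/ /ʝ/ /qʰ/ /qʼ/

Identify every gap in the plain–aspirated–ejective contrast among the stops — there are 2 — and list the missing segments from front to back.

/t̪/, /q/

place of articulation  plain     aspirated  ejective
bilabial          p         pʰ        pʼ      
dental            —         t̪ʰ       t̪ʼ     
retroflex         ʈ         ʈʰ        ʈʼ      
palatal           c         cʰ        cʼ      
uvular            —         qʰ        qʼ      
Gaps, from front to back: dental lacks plain (/t̪/); uvular lacks plain (/q/).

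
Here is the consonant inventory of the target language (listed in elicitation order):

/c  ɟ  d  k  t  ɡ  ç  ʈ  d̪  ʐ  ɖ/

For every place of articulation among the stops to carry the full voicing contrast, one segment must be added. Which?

/t̪/

place of articulation  voiceless  voiced  
dental            —         d̪      
alveolar          t         d       
retroflex         ʈ         ɖ       
palatal           c         ɟ       
velar             k         ɡ       
The dental row has no voiceless member, so the gap is the voiceless dental stop /t̪/.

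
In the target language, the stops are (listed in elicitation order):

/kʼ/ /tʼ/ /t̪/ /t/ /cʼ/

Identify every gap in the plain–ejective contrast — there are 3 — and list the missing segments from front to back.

dental: plain /t̪/, ejective —.
alveolar: plain /t/, ejective /tʼ/.
palatal: plain —, ejective /cʼ/.
velar: plain —, ejective /kʼ/.
Gaps, from front to back: dental lacks ejective (/t̪ʼ/); palatal lacks plain (/c/); velar lacks plain (/k/).

/t̪ʼ/, /c/, /k/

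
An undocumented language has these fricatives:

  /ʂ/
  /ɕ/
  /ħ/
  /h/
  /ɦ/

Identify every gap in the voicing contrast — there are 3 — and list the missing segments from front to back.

/ʐ/, /ʑ/, /ʕ/

place of articulation  voiceless  voiced  
retroflex         ʂ         —       
alveolo-palatal   ɕ         —       
pharyngeal        ħ         —       
glottal           h         ɦ       
Gaps, from front to back: retroflex lacks voiced (/ʐ/); alveolo-palatal lacks voiced (/ʑ/); pharyngeal lacks voiced (/ʕ/).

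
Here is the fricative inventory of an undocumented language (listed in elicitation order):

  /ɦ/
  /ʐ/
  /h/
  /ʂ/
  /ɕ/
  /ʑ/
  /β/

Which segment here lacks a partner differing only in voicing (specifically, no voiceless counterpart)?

Retroflex: /ʂ/ ~ /ʐ/
Alveolo-palatal: /ɕ/ ~ /ʑ/
Glottal: /h/ ~ /ɦ/
Bilabial: only /β/ (voiced); no voiceless partner.
So /β/ is the unpaired segment.

/β/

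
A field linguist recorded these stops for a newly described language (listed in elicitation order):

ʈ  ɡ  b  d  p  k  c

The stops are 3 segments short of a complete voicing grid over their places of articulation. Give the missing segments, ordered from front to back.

Voiceless: /p/ (bilabial), /ʈ/ (retroflex), /c/ (palatal), /k/ (velar).
Voiced: /b/ (bilabial), /d/ (alveolar), /ɡ/ (velar).
Gaps, from front to back: alveolar lacks voiceless (/t/); retroflex lacks voiced (/ɖ/); palatal lacks voiced (/ɟ/).

/t/, /ɖ/, /ɟ/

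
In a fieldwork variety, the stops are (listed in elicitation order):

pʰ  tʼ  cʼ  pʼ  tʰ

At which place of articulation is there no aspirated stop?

bilabial: aspirated /pʰ/, ejective /pʼ/.
alveolar: aspirated /tʰ/, ejective /tʼ/.
palatal: aspirated —, ejective /cʼ/.
Every place of articulation has an aspirated member except palatal, where /cʰ/ would be expected.

palatal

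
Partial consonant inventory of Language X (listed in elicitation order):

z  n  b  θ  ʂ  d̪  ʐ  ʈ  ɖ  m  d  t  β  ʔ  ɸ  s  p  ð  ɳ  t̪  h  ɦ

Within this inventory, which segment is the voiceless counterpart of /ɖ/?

/ɖ/ is a voiced retroflex stop.
The voiceless counterpart is a voiceless retroflex stop — in this inventory, /ʈ/.

/ʈ/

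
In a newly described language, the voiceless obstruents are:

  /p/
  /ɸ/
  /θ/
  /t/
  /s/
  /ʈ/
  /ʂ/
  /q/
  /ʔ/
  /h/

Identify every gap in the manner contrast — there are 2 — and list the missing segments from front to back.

/t̪/, /χ/

place of articulation  stop      fricative
bilabial          p         ɸ       
dental            —         θ       
alveolar          t         s       
retroflex         ʈ         ʂ       
uvular            q         —       
glottal           ʔ         h       
Gaps, from front to back: dental lacks stop (/t̪/); uvular lacks fricative (/χ/).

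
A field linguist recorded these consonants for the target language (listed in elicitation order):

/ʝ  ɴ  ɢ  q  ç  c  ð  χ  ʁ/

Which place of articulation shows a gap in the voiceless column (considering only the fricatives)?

dental

Voiceless: /ç/ (palatal), /χ/ (uvular).
Voiced: /ð/ (dental), /ʝ/ (palatal), /ʁ/ (uvular).
Every place of articulation has a voiceless member except dental, where /θ/ would be expected.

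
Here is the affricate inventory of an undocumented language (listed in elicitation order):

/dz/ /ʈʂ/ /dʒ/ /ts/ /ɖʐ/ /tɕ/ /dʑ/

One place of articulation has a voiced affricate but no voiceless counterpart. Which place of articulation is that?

postalveolar

place of articulation  voiceless  voiced  
alveolar          ts        dz      
postalveolar      —         dʒ      
retroflex         ʈʂ        ɖʐ      
alveolo-palatal   tɕ        dʑ      
Every place of articulation has a voiceless member except postalveolar, where /tʃ/ would be expected.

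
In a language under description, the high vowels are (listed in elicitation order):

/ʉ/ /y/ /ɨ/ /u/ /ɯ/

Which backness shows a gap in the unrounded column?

front

Unrounded: /ɨ/ (central), /ɯ/ (back).
Rounded: /y/ (front), /ʉ/ (central), /u/ (back).
Every backness has an unrounded member except front, where /i/ would be expected.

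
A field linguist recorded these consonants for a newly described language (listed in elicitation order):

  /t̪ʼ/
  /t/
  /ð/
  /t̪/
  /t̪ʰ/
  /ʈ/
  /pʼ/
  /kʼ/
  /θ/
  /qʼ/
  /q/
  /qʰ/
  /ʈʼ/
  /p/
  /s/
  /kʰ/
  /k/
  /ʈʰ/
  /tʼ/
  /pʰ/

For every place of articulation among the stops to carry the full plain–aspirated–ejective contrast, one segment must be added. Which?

/tʰ/

bilabial: plain /p/, aspirated /pʰ/, ejective /pʼ/.
dental: plain /t̪/, aspirated /t̪ʰ/, ejective /t̪ʼ/.
alveolar: plain /t/, aspirated —, ejective /tʼ/.
retroflex: plain /ʈ/, aspirated /ʈʰ/, ejective /ʈʼ/.
velar: plain /k/, aspirated /kʰ/, ejective /kʼ/.
uvular: plain /q/, aspirated /qʰ/, ejective /qʼ/.
The alveolar row has no aspirated member, so the gap is the aspirated alveolar stop /tʰ/.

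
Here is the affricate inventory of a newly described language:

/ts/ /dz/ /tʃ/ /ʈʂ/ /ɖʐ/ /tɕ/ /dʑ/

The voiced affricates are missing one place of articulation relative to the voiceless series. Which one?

postalveolar

place of articulation  voiceless  voiced  
alveolar          ts        dz      
postalveolar      tʃ        —       
retroflex         ʈʂ        ɖʐ      
alveolo-palatal   tɕ        dʑ      
Every place of articulation has a voiced member except postalveolar, where /dʒ/ would be expected.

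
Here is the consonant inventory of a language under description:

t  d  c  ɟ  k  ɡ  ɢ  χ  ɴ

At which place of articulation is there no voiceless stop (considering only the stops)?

uvular

place of articulation  voiceless  voiced  
alveolar          t         d       
palatal           c         ɟ       
velar             k         ɡ       
uvular            —         ɢ       
Every place of articulation has a voiceless member except uvular, where /q/ would be expected.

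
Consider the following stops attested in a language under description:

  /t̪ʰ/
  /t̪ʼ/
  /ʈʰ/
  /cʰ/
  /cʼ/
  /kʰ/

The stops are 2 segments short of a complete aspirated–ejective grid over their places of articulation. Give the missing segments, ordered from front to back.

/ʈʼ/, /kʼ/

place of articulation  aspirated  ejective
dental            t̪ʰ       t̪ʼ     
retroflex         ʈʰ        —       
palatal           cʰ        cʼ      
velar             kʰ        —       
Gaps, from front to back: retroflex lacks ejective (/ʈʼ/); velar lacks ejective (/kʼ/).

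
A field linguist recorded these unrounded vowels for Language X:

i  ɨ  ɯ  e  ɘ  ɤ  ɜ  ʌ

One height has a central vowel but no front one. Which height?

height            front     central   back    
high              i         ɨ         ɯ       
high-mid          e         ɘ         ɤ       
low-mid           —         ɜ         ʌ       
Every height has a front member except low-mid, where /ɛ/ would be expected.

low-mid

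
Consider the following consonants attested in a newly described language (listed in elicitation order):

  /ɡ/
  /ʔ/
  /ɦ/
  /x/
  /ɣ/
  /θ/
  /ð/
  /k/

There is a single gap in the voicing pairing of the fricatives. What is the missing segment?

Voiceless: /θ/ (dental), /x/ (velar).
Voiced: /ð/ (dental), /ɣ/ (velar), /ɦ/ (glottal).
The glottal row has no voiceless member, so the gap is the voiceless glottal fricative /h/.

/h/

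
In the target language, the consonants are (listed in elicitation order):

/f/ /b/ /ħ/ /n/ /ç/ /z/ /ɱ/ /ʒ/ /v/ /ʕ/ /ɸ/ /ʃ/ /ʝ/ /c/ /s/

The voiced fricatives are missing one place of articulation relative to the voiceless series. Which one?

place of articulation  voiceless  voiced  
bilabial          ɸ         —       
labiodental       f         v       
alveolar          s         z       
postalveolar      ʃ         ʒ       
palatal           ç         ʝ       
pharyngeal        ħ         ʕ       
Every place of articulation has a voiced member except bilabial, where /β/ would be expected.

bilabial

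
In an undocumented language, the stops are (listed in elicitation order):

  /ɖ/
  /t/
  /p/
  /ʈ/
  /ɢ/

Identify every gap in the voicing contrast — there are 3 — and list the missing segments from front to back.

place of articulation  voiceless  voiced  
bilabial          p         —       
alveolar          t         —       
retroflex         ʈ         ɖ       
uvular            —         ɢ       
Gaps, from front to back: bilabial lacks voiced (/b/); alveolar lacks voiced (/d/); uvular lacks voiceless (/q/).

/b/, /d/, /q/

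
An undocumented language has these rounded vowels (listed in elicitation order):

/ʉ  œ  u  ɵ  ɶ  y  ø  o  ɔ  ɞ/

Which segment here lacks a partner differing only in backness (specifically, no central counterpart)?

High: /y/ ~ /ʉ/ ~ /u/
High-mid: /ø/ ~ /ɵ/ ~ /o/
Low-mid: /œ/ ~ /ɞ/ ~ /ɔ/
Low: only /ɶ/ (front); no central partner.
So /ɶ/ is the unpaired segment.

/ɶ/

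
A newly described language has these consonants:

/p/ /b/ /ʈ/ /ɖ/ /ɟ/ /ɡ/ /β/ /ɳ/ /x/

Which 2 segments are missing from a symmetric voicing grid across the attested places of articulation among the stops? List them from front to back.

bilabial: voiceless /p/, voiced /b/.
retroflex: voiceless /ʈ/, voiced /ɖ/.
palatal: voiceless —, voiced /ɟ/.
velar: voiceless —, voiced /ɡ/.
Gaps, from front to back: palatal lacks voiceless (/c/); velar lacks voiceless (/k/).

/c/, /k/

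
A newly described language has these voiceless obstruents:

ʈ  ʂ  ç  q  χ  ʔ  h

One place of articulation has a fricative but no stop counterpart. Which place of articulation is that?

palatal

retroflex: stop /ʈ/, fricative /ʂ/.
palatal: stop —, fricative /ç/.
uvular: stop /q/, fricative /χ/.
glottal: stop /ʔ/, fricative /h/.
Every place of articulation has a stop member except palatal, where /c/ would be expected.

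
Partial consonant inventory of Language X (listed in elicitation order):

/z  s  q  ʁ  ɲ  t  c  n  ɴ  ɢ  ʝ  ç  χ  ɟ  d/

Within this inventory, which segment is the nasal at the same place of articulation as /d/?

/n/

/d/ is a voiced alveolar stop.
The nasal at the same place is an alveolar nasal — in this inventory, /n/.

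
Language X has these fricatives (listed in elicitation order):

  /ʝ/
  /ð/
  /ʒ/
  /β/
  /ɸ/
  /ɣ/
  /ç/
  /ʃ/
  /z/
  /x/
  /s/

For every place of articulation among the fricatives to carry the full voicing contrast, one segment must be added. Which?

Voiceless: /ɸ/ (bilabial), /s/ (alveolar), /ʃ/ (postalveolar), /ç/ (palatal), /x/ (velar).
Voiced: /β/ (bilabial), /ð/ (dental), /z/ (alveolar), /ʒ/ (postalveolar), /ʝ/ (palatal), /ɣ/ (velar).
The dental row has no voiceless member, so the gap is the voiceless dental fricative /θ/.

/θ/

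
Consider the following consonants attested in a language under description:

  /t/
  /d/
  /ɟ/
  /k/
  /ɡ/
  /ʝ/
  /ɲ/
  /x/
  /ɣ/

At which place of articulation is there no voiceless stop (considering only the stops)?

place of articulation  voiceless  voiced  
alveolar          t         d       
palatal           —         ɟ       
velar             k         ɡ       
Every place of articulation has a voiceless member except palatal, where /c/ would be expected.

palatal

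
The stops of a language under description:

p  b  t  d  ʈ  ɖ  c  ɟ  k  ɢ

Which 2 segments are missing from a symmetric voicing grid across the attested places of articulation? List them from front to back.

/ɡ/, /q/

Voiceless: /p/ (bilabial), /t/ (alveolar), /ʈ/ (retroflex), /c/ (palatal), /k/ (velar).
Voiced: /b/ (bilabial), /d/ (alveolar), /ɖ/ (retroflex), /ɟ/ (palatal), /ɢ/ (uvular).
Gaps, from front to back: velar lacks voiced (/ɡ/); uvular lacks voiceless (/q/).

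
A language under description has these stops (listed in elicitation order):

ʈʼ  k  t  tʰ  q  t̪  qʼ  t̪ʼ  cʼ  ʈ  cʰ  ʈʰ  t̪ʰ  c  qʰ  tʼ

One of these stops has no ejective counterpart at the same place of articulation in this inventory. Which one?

/k/

Dental: /t̪/ ~ /t̪ʰ/ ~ /t̪ʼ/
Alveolar: /t/ ~ /tʰ/ ~ /tʼ/
Retroflex: /ʈ/ ~ /ʈʰ/ ~ /ʈʼ/
Palatal: /c/ ~ /cʰ/ ~ /cʼ/
Uvular: /q/ ~ /qʰ/ ~ /qʼ/
Velar: only /k/ (plain); no ejective partner.
So /k/ is the unpaired segment.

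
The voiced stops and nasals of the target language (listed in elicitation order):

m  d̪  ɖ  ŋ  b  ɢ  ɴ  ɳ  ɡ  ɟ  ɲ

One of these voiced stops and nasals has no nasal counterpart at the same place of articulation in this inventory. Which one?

/d̪/

Bilabial: /b/ ~ /m/
Retroflex: /ɖ/ ~ /ɳ/
Palatal: /ɟ/ ~ /ɲ/
Velar: /ɡ/ ~ /ŋ/
Uvular: /ɢ/ ~ /ɴ/
Dental: only /d̪/ (oral stop); no nasal partner.
So /d̪/ is the unpaired segment.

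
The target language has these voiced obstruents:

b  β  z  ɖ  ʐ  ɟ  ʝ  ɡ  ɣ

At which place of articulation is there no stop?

place of articulation  stop      fricative
bilabial          b         β       
alveolar          —         z       
retroflex         ɖ         ʐ       
palatal           ɟ         ʝ       
velar             ɡ         ɣ       
Every place of articulation has a stop member except alveolar, where /d/ would be expected.

alveolar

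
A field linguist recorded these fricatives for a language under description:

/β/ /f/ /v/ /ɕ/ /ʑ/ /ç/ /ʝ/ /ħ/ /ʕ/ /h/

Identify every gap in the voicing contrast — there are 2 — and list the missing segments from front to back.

bilabial: voiceless —, voiced /β/.
labiodental: voiceless /f/, voiced /v/.
alveolo-palatal: voiceless /ɕ/, voiced /ʑ/.
palatal: voiceless /ç/, voiced /ʝ/.
pharyngeal: voiceless /ħ/, voiced /ʕ/.
glottal: voiceless /h/, voiced —.
Gaps, from front to back: bilabial lacks voiceless (/ɸ/); glottal lacks voiced (/ɦ/).

/ɸ/, /ɦ/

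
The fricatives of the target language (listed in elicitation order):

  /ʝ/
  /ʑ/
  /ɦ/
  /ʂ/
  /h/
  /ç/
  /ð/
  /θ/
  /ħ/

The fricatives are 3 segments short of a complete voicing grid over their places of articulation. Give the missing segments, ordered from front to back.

dental: voiceless /θ/, voiced /ð/.
retroflex: voiceless /ʂ/, voiced —.
alveolo-palatal: voiceless —, voiced /ʑ/.
palatal: voiceless /ç/, voiced /ʝ/.
pharyngeal: voiceless /ħ/, voiced —.
glottal: voiceless /h/, voiced /ɦ/.
Gaps, from front to back: retroflex lacks voiced (/ʐ/); alveolo-palatal lacks voiceless (/ɕ/); pharyngeal lacks voiced (/ʕ/).

/ʐ/, /ɕ/, /ʕ/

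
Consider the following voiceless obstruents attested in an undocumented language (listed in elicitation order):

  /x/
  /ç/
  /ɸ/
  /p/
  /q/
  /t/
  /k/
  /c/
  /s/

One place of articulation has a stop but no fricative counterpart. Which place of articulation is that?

uvular

bilabial: stop /p/, fricative /ɸ/.
alveolar: stop /t/, fricative /s/.
palatal: stop /c/, fricative /ç/.
velar: stop /k/, fricative /x/.
uvular: stop /q/, fricative —.
Every place of articulation has a fricative member except uvular, where /χ/ would be expected.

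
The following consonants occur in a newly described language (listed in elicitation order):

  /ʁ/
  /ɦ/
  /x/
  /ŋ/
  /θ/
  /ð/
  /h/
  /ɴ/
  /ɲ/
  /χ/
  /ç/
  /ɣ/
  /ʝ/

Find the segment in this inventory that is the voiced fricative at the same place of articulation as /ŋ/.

/ŋ/ is a velar nasal.
The voiced fricative at the same place is a voiced velar fricative — in this inventory, /ɣ/.

/ɣ/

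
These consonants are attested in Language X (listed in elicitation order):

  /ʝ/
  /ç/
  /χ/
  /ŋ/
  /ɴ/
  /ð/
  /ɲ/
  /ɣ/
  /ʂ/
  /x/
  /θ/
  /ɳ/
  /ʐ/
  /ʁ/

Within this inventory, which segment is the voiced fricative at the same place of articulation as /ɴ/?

/ɴ/ is an uvular nasal.
The voiced fricative at the same place is a voiced uvular fricative — in this inventory, /ʁ/.

/ʁ/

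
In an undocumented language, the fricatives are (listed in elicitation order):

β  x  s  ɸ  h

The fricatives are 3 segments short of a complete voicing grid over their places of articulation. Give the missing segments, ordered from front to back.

/z/, /ɣ/, /ɦ/

place of articulation  voiceless  voiced  
bilabial          ɸ         β       
alveolar          s         —       
velar             x         —       
glottal           h         —       
Gaps, from front to back: alveolar lacks voiced (/z/); velar lacks voiced (/ɣ/); glottal lacks voiced (/ɦ/).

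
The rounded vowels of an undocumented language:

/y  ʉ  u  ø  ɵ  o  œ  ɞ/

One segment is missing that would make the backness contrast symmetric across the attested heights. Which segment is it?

Front: /y/ (high), /ø/ (high-mid), /œ/ (low-mid).
Central: /ʉ/ (high), /ɵ/ (high-mid), /ɞ/ (low-mid).
Back: /u/ (high), /o/ (high-mid).
The low-mid row has no back member, so the gap is the low-mid back rounded vowel /ɔ/.

/ɔ/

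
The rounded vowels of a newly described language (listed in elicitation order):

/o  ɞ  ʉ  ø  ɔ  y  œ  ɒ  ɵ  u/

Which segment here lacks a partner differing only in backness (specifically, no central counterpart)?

/ɒ/

High: /y/ ~ /ʉ/ ~ /u/
High-mid: /ø/ ~ /ɵ/ ~ /o/
Low-mid: /œ/ ~ /ɞ/ ~ /ɔ/
Low: only /ɒ/ (back); no central partner.
So /ɒ/ is the unpaired segment.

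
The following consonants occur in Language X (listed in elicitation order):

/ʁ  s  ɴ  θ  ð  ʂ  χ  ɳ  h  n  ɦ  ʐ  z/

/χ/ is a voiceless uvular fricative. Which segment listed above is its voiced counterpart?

/ʁ/

The voiced counterpart is a voiced uvular fricative — in this inventory, /ʁ/.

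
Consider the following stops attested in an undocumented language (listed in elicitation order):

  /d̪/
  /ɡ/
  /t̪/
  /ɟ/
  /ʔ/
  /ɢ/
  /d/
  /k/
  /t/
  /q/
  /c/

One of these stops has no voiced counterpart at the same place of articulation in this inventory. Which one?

/ʔ/

Dental: /t̪/ ~ /d̪/
Alveolar: /t/ ~ /d/
Palatal: /c/ ~ /ɟ/
Velar: /k/ ~ /ɡ/
Uvular: /q/ ~ /ɢ/
Glottal: only /ʔ/ (voiceless); no voiced partner.
So /ʔ/ is the unpaired segment.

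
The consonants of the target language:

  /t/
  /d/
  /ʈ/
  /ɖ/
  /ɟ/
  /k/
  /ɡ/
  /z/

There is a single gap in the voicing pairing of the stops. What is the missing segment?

/c/

place of articulation  voiceless  voiced  
alveolar          t         d       
retroflex         ʈ         ɖ       
palatal           —         ɟ       
velar             k         ɡ       
The palatal row has no voiceless member, so the gap is the voiceless palatal stop /c/.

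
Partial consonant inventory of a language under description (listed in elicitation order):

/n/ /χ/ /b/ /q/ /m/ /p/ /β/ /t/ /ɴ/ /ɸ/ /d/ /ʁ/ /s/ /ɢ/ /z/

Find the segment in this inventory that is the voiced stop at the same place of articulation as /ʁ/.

/ɢ/

/ʁ/ is a voiced uvular fricative.
The voiced stop at the same place is a voiced uvular stop — in this inventory, /ɢ/.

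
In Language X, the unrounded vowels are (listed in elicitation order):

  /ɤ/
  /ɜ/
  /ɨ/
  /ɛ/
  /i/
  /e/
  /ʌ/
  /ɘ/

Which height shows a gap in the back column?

high

height            front     central   back    
high              i         ɨ         —       
high-mid          e         ɘ         ɤ       
low-mid           ɛ         ɜ         ʌ       
Every height has a back member except high, where /ɯ/ would be expected.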